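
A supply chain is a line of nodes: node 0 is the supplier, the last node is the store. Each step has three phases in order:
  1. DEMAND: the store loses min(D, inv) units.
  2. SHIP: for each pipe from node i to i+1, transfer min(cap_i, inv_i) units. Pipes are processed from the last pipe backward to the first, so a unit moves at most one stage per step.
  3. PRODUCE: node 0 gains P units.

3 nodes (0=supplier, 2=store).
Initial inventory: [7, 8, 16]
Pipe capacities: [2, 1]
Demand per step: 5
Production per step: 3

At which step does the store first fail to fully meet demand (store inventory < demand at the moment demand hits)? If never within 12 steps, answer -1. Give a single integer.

Step 1: demand=5,sold=5 ship[1->2]=1 ship[0->1]=2 prod=3 -> [8 9 12]
Step 2: demand=5,sold=5 ship[1->2]=1 ship[0->1]=2 prod=3 -> [9 10 8]
Step 3: demand=5,sold=5 ship[1->2]=1 ship[0->1]=2 prod=3 -> [10 11 4]
Step 4: demand=5,sold=4 ship[1->2]=1 ship[0->1]=2 prod=3 -> [11 12 1]
Step 5: demand=5,sold=1 ship[1->2]=1 ship[0->1]=2 prod=3 -> [12 13 1]
Step 6: demand=5,sold=1 ship[1->2]=1 ship[0->1]=2 prod=3 -> [13 14 1]
Step 7: demand=5,sold=1 ship[1->2]=1 ship[0->1]=2 prod=3 -> [14 15 1]
Step 8: demand=5,sold=1 ship[1->2]=1 ship[0->1]=2 prod=3 -> [15 16 1]
Step 9: demand=5,sold=1 ship[1->2]=1 ship[0->1]=2 prod=3 -> [16 17 1]
Step 10: demand=5,sold=1 ship[1->2]=1 ship[0->1]=2 prod=3 -> [17 18 1]
Step 11: demand=5,sold=1 ship[1->2]=1 ship[0->1]=2 prod=3 -> [18 19 1]
Step 12: demand=5,sold=1 ship[1->2]=1 ship[0->1]=2 prod=3 -> [19 20 1]
First stockout at step 4

4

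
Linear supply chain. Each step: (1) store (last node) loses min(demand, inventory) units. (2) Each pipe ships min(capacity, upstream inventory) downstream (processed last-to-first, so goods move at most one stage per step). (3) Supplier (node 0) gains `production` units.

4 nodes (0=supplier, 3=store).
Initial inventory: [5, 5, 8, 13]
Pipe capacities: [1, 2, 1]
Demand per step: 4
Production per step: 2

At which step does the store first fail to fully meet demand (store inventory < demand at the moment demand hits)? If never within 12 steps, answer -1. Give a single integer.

Step 1: demand=4,sold=4 ship[2->3]=1 ship[1->2]=2 ship[0->1]=1 prod=2 -> [6 4 9 10]
Step 2: demand=4,sold=4 ship[2->3]=1 ship[1->2]=2 ship[0->1]=1 prod=2 -> [7 3 10 7]
Step 3: demand=4,sold=4 ship[2->3]=1 ship[1->2]=2 ship[0->1]=1 prod=2 -> [8 2 11 4]
Step 4: demand=4,sold=4 ship[2->3]=1 ship[1->2]=2 ship[0->1]=1 prod=2 -> [9 1 12 1]
Step 5: demand=4,sold=1 ship[2->3]=1 ship[1->2]=1 ship[0->1]=1 prod=2 -> [10 1 12 1]
Step 6: demand=4,sold=1 ship[2->3]=1 ship[1->2]=1 ship[0->1]=1 prod=2 -> [11 1 12 1]
Step 7: demand=4,sold=1 ship[2->3]=1 ship[1->2]=1 ship[0->1]=1 prod=2 -> [12 1 12 1]
Step 8: demand=4,sold=1 ship[2->3]=1 ship[1->2]=1 ship[0->1]=1 prod=2 -> [13 1 12 1]
Step 9: demand=4,sold=1 ship[2->3]=1 ship[1->2]=1 ship[0->1]=1 prod=2 -> [14 1 12 1]
Step 10: demand=4,sold=1 ship[2->3]=1 ship[1->2]=1 ship[0->1]=1 prod=2 -> [15 1 12 1]
Step 11: demand=4,sold=1 ship[2->3]=1 ship[1->2]=1 ship[0->1]=1 prod=2 -> [16 1 12 1]
Step 12: demand=4,sold=1 ship[2->3]=1 ship[1->2]=1 ship[0->1]=1 prod=2 -> [17 1 12 1]
First stockout at step 5

5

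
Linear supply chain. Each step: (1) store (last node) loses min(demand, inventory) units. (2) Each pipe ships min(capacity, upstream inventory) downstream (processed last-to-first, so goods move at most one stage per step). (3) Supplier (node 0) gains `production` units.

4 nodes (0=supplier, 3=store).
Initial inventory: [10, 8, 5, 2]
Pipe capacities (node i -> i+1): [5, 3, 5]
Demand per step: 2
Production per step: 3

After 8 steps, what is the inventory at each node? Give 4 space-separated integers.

Step 1: demand=2,sold=2 ship[2->3]=5 ship[1->2]=3 ship[0->1]=5 prod=3 -> inv=[8 10 3 5]
Step 2: demand=2,sold=2 ship[2->3]=3 ship[1->2]=3 ship[0->1]=5 prod=3 -> inv=[6 12 3 6]
Step 3: demand=2,sold=2 ship[2->3]=3 ship[1->2]=3 ship[0->1]=5 prod=3 -> inv=[4 14 3 7]
Step 4: demand=2,sold=2 ship[2->3]=3 ship[1->2]=3 ship[0->1]=4 prod=3 -> inv=[3 15 3 8]
Step 5: demand=2,sold=2 ship[2->3]=3 ship[1->2]=3 ship[0->1]=3 prod=3 -> inv=[3 15 3 9]
Step 6: demand=2,sold=2 ship[2->3]=3 ship[1->2]=3 ship[0->1]=3 prod=3 -> inv=[3 15 3 10]
Step 7: demand=2,sold=2 ship[2->3]=3 ship[1->2]=3 ship[0->1]=3 prod=3 -> inv=[3 15 3 11]
Step 8: demand=2,sold=2 ship[2->3]=3 ship[1->2]=3 ship[0->1]=3 prod=3 -> inv=[3 15 3 12]

3 15 3 12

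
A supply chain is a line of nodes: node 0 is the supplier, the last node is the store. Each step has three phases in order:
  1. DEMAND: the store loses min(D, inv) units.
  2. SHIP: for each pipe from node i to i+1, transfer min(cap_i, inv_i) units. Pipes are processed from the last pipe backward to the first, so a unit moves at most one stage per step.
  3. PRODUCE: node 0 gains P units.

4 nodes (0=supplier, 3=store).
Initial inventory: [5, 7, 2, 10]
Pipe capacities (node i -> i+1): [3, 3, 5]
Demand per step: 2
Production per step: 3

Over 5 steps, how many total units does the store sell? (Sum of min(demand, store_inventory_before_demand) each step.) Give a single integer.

Answer: 10

Derivation:
Step 1: sold=2 (running total=2) -> [5 7 3 10]
Step 2: sold=2 (running total=4) -> [5 7 3 11]
Step 3: sold=2 (running total=6) -> [5 7 3 12]
Step 4: sold=2 (running total=8) -> [5 7 3 13]
Step 5: sold=2 (running total=10) -> [5 7 3 14]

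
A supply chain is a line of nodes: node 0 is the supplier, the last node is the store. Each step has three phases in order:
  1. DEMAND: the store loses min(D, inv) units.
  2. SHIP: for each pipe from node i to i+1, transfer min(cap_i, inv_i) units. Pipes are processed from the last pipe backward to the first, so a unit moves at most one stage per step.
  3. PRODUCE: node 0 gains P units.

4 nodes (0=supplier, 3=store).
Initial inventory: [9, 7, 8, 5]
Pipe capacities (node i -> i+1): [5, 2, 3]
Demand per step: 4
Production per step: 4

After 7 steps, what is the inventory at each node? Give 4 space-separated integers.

Step 1: demand=4,sold=4 ship[2->3]=3 ship[1->2]=2 ship[0->1]=5 prod=4 -> inv=[8 10 7 4]
Step 2: demand=4,sold=4 ship[2->3]=3 ship[1->2]=2 ship[0->1]=5 prod=4 -> inv=[7 13 6 3]
Step 3: demand=4,sold=3 ship[2->3]=3 ship[1->2]=2 ship[0->1]=5 prod=4 -> inv=[6 16 5 3]
Step 4: demand=4,sold=3 ship[2->3]=3 ship[1->2]=2 ship[0->1]=5 prod=4 -> inv=[5 19 4 3]
Step 5: demand=4,sold=3 ship[2->3]=3 ship[1->2]=2 ship[0->1]=5 prod=4 -> inv=[4 22 3 3]
Step 6: demand=4,sold=3 ship[2->3]=3 ship[1->2]=2 ship[0->1]=4 prod=4 -> inv=[4 24 2 3]
Step 7: demand=4,sold=3 ship[2->3]=2 ship[1->2]=2 ship[0->1]=4 prod=4 -> inv=[4 26 2 2]

4 26 2 2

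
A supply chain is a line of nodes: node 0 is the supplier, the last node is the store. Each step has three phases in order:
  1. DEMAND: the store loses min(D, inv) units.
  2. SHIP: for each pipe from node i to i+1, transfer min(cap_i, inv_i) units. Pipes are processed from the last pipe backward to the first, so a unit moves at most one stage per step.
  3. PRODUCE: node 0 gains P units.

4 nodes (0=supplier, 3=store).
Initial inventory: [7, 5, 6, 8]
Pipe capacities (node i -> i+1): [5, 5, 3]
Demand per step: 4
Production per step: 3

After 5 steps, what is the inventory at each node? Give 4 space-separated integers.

Step 1: demand=4,sold=4 ship[2->3]=3 ship[1->2]=5 ship[0->1]=5 prod=3 -> inv=[5 5 8 7]
Step 2: demand=4,sold=4 ship[2->3]=3 ship[1->2]=5 ship[0->1]=5 prod=3 -> inv=[3 5 10 6]
Step 3: demand=4,sold=4 ship[2->3]=3 ship[1->2]=5 ship[0->1]=3 prod=3 -> inv=[3 3 12 5]
Step 4: demand=4,sold=4 ship[2->3]=3 ship[1->2]=3 ship[0->1]=3 prod=3 -> inv=[3 3 12 4]
Step 5: demand=4,sold=4 ship[2->3]=3 ship[1->2]=3 ship[0->1]=3 prod=3 -> inv=[3 3 12 3]

3 3 12 3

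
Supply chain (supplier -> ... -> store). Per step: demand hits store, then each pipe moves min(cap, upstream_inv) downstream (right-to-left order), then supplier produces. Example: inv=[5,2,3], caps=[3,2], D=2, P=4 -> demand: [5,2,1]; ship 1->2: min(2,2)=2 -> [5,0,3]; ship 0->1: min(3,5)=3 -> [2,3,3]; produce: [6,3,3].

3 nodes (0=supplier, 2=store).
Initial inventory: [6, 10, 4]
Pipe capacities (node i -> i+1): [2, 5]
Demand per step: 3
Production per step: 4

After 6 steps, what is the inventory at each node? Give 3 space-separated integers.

Step 1: demand=3,sold=3 ship[1->2]=5 ship[0->1]=2 prod=4 -> inv=[8 7 6]
Step 2: demand=3,sold=3 ship[1->2]=5 ship[0->1]=2 prod=4 -> inv=[10 4 8]
Step 3: demand=3,sold=3 ship[1->2]=4 ship[0->1]=2 prod=4 -> inv=[12 2 9]
Step 4: demand=3,sold=3 ship[1->2]=2 ship[0->1]=2 prod=4 -> inv=[14 2 8]
Step 5: demand=3,sold=3 ship[1->2]=2 ship[0->1]=2 prod=4 -> inv=[16 2 7]
Step 6: demand=3,sold=3 ship[1->2]=2 ship[0->1]=2 prod=4 -> inv=[18 2 6]

18 2 6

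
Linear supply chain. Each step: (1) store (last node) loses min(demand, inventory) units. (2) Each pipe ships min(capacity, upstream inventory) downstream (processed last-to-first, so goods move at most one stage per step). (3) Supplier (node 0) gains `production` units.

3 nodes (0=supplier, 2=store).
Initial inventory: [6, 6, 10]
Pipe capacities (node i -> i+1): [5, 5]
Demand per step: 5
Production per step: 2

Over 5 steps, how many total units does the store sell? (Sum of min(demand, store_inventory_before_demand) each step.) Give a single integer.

Step 1: sold=5 (running total=5) -> [3 6 10]
Step 2: sold=5 (running total=10) -> [2 4 10]
Step 3: sold=5 (running total=15) -> [2 2 9]
Step 4: sold=5 (running total=20) -> [2 2 6]
Step 5: sold=5 (running total=25) -> [2 2 3]

Answer: 25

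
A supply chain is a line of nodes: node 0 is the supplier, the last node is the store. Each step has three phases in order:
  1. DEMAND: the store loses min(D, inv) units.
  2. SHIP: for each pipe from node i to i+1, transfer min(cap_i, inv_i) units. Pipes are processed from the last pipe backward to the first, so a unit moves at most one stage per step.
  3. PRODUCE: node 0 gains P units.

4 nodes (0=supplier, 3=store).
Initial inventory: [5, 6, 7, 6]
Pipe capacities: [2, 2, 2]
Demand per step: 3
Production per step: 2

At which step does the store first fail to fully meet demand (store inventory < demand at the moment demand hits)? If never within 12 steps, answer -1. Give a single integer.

Step 1: demand=3,sold=3 ship[2->3]=2 ship[1->2]=2 ship[0->1]=2 prod=2 -> [5 6 7 5]
Step 2: demand=3,sold=3 ship[2->3]=2 ship[1->2]=2 ship[0->1]=2 prod=2 -> [5 6 7 4]
Step 3: demand=3,sold=3 ship[2->3]=2 ship[1->2]=2 ship[0->1]=2 prod=2 -> [5 6 7 3]
Step 4: demand=3,sold=3 ship[2->3]=2 ship[1->2]=2 ship[0->1]=2 prod=2 -> [5 6 7 2]
Step 5: demand=3,sold=2 ship[2->3]=2 ship[1->2]=2 ship[0->1]=2 prod=2 -> [5 6 7 2]
Step 6: demand=3,sold=2 ship[2->3]=2 ship[1->2]=2 ship[0->1]=2 prod=2 -> [5 6 7 2]
Step 7: demand=3,sold=2 ship[2->3]=2 ship[1->2]=2 ship[0->1]=2 prod=2 -> [5 6 7 2]
Step 8: demand=3,sold=2 ship[2->3]=2 ship[1->2]=2 ship[0->1]=2 prod=2 -> [5 6 7 2]
Step 9: demand=3,sold=2 ship[2->3]=2 ship[1->2]=2 ship[0->1]=2 prod=2 -> [5 6 7 2]
Step 10: demand=3,sold=2 ship[2->3]=2 ship[1->2]=2 ship[0->1]=2 prod=2 -> [5 6 7 2]
Step 11: demand=3,sold=2 ship[2->3]=2 ship[1->2]=2 ship[0->1]=2 prod=2 -> [5 6 7 2]
Step 12: demand=3,sold=2 ship[2->3]=2 ship[1->2]=2 ship[0->1]=2 prod=2 -> [5 6 7 2]
First stockout at step 5

5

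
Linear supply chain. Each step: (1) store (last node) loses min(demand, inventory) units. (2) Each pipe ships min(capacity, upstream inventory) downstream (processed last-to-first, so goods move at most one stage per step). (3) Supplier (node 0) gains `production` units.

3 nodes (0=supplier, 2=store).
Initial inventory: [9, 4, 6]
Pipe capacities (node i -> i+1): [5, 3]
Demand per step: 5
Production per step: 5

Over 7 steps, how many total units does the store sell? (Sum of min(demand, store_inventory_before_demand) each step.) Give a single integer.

Answer: 24

Derivation:
Step 1: sold=5 (running total=5) -> [9 6 4]
Step 2: sold=4 (running total=9) -> [9 8 3]
Step 3: sold=3 (running total=12) -> [9 10 3]
Step 4: sold=3 (running total=15) -> [9 12 3]
Step 5: sold=3 (running total=18) -> [9 14 3]
Step 6: sold=3 (running total=21) -> [9 16 3]
Step 7: sold=3 (running total=24) -> [9 18 3]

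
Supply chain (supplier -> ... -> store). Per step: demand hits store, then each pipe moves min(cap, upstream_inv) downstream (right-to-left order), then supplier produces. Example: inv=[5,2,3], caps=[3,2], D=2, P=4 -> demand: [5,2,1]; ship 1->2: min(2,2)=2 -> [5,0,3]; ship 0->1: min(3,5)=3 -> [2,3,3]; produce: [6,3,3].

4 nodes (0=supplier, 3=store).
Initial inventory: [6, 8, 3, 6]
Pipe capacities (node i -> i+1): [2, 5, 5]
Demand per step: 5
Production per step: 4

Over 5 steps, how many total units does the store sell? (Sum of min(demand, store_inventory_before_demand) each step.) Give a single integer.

Step 1: sold=5 (running total=5) -> [8 5 5 4]
Step 2: sold=4 (running total=9) -> [10 2 5 5]
Step 3: sold=5 (running total=14) -> [12 2 2 5]
Step 4: sold=5 (running total=19) -> [14 2 2 2]
Step 5: sold=2 (running total=21) -> [16 2 2 2]

Answer: 21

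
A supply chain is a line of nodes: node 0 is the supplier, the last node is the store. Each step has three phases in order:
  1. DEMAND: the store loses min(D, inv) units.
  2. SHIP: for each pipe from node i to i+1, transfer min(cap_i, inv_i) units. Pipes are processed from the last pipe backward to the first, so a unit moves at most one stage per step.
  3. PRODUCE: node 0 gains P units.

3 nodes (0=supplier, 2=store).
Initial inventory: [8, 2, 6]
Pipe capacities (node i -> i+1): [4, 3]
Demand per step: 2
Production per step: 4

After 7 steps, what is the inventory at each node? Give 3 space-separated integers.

Step 1: demand=2,sold=2 ship[1->2]=2 ship[0->1]=4 prod=4 -> inv=[8 4 6]
Step 2: demand=2,sold=2 ship[1->2]=3 ship[0->1]=4 prod=4 -> inv=[8 5 7]
Step 3: demand=2,sold=2 ship[1->2]=3 ship[0->1]=4 prod=4 -> inv=[8 6 8]
Step 4: demand=2,sold=2 ship[1->2]=3 ship[0->1]=4 prod=4 -> inv=[8 7 9]
Step 5: demand=2,sold=2 ship[1->2]=3 ship[0->1]=4 prod=4 -> inv=[8 8 10]
Step 6: demand=2,sold=2 ship[1->2]=3 ship[0->1]=4 prod=4 -> inv=[8 9 11]
Step 7: demand=2,sold=2 ship[1->2]=3 ship[0->1]=4 prod=4 -> inv=[8 10 12]

8 10 12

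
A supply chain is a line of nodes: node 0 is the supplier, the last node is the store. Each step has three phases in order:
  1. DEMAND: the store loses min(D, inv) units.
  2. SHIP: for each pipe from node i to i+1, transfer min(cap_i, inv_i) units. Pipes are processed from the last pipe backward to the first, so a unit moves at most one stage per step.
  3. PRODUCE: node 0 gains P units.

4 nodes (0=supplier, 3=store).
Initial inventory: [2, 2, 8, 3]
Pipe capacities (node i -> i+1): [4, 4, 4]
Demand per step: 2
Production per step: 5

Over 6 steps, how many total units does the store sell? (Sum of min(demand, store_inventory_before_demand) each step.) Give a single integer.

Answer: 12

Derivation:
Step 1: sold=2 (running total=2) -> [5 2 6 5]
Step 2: sold=2 (running total=4) -> [6 4 4 7]
Step 3: sold=2 (running total=6) -> [7 4 4 9]
Step 4: sold=2 (running total=8) -> [8 4 4 11]
Step 5: sold=2 (running total=10) -> [9 4 4 13]
Step 6: sold=2 (running total=12) -> [10 4 4 15]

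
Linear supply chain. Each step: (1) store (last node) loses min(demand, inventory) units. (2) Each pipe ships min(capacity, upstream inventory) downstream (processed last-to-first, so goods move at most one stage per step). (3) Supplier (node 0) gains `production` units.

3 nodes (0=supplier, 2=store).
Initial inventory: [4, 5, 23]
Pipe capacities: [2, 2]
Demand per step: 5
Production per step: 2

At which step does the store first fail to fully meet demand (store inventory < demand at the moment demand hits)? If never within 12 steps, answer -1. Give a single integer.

Step 1: demand=5,sold=5 ship[1->2]=2 ship[0->1]=2 prod=2 -> [4 5 20]
Step 2: demand=5,sold=5 ship[1->2]=2 ship[0->1]=2 prod=2 -> [4 5 17]
Step 3: demand=5,sold=5 ship[1->2]=2 ship[0->1]=2 prod=2 -> [4 5 14]
Step 4: demand=5,sold=5 ship[1->2]=2 ship[0->1]=2 prod=2 -> [4 5 11]
Step 5: demand=5,sold=5 ship[1->2]=2 ship[0->1]=2 prod=2 -> [4 5 8]
Step 6: demand=5,sold=5 ship[1->2]=2 ship[0->1]=2 prod=2 -> [4 5 5]
Step 7: demand=5,sold=5 ship[1->2]=2 ship[0->1]=2 prod=2 -> [4 5 2]
Step 8: demand=5,sold=2 ship[1->2]=2 ship[0->1]=2 prod=2 -> [4 5 2]
Step 9: demand=5,sold=2 ship[1->2]=2 ship[0->1]=2 prod=2 -> [4 5 2]
Step 10: demand=5,sold=2 ship[1->2]=2 ship[0->1]=2 prod=2 -> [4 5 2]
Step 11: demand=5,sold=2 ship[1->2]=2 ship[0->1]=2 prod=2 -> [4 5 2]
Step 12: demand=5,sold=2 ship[1->2]=2 ship[0->1]=2 prod=2 -> [4 5 2]
First stockout at step 8

8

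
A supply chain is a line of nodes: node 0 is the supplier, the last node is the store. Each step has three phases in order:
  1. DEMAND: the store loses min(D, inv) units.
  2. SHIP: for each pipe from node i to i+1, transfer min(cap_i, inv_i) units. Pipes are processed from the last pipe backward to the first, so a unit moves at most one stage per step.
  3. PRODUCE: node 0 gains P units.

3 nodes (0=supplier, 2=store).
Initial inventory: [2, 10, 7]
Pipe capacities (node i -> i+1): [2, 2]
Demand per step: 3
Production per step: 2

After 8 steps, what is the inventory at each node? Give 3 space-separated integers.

Step 1: demand=3,sold=3 ship[1->2]=2 ship[0->1]=2 prod=2 -> inv=[2 10 6]
Step 2: demand=3,sold=3 ship[1->2]=2 ship[0->1]=2 prod=2 -> inv=[2 10 5]
Step 3: demand=3,sold=3 ship[1->2]=2 ship[0->1]=2 prod=2 -> inv=[2 10 4]
Step 4: demand=3,sold=3 ship[1->2]=2 ship[0->1]=2 prod=2 -> inv=[2 10 3]
Step 5: demand=3,sold=3 ship[1->2]=2 ship[0->1]=2 prod=2 -> inv=[2 10 2]
Step 6: demand=3,sold=2 ship[1->2]=2 ship[0->1]=2 prod=2 -> inv=[2 10 2]
Step 7: demand=3,sold=2 ship[1->2]=2 ship[0->1]=2 prod=2 -> inv=[2 10 2]
Step 8: demand=3,sold=2 ship[1->2]=2 ship[0->1]=2 prod=2 -> inv=[2 10 2]

2 10 2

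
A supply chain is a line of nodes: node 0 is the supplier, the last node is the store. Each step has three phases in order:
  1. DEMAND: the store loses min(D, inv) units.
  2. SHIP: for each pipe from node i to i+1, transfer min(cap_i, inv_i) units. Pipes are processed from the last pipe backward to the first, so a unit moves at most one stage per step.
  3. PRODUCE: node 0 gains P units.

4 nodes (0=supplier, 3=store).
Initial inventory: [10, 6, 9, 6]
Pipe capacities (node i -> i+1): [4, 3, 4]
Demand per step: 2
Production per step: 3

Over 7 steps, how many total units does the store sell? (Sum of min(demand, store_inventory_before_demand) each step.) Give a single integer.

Step 1: sold=2 (running total=2) -> [9 7 8 8]
Step 2: sold=2 (running total=4) -> [8 8 7 10]
Step 3: sold=2 (running total=6) -> [7 9 6 12]
Step 4: sold=2 (running total=8) -> [6 10 5 14]
Step 5: sold=2 (running total=10) -> [5 11 4 16]
Step 6: sold=2 (running total=12) -> [4 12 3 18]
Step 7: sold=2 (running total=14) -> [3 13 3 19]

Answer: 14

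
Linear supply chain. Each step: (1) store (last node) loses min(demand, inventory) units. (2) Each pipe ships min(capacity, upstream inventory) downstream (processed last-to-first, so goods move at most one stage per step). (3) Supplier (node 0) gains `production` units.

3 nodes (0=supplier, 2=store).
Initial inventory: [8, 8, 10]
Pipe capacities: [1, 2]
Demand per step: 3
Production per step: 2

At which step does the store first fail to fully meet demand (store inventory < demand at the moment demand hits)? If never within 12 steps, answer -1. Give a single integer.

Step 1: demand=3,sold=3 ship[1->2]=2 ship[0->1]=1 prod=2 -> [9 7 9]
Step 2: demand=3,sold=3 ship[1->2]=2 ship[0->1]=1 prod=2 -> [10 6 8]
Step 3: demand=3,sold=3 ship[1->2]=2 ship[0->1]=1 prod=2 -> [11 5 7]
Step 4: demand=3,sold=3 ship[1->2]=2 ship[0->1]=1 prod=2 -> [12 4 6]
Step 5: demand=3,sold=3 ship[1->2]=2 ship[0->1]=1 prod=2 -> [13 3 5]
Step 6: demand=3,sold=3 ship[1->2]=2 ship[0->1]=1 prod=2 -> [14 2 4]
Step 7: demand=3,sold=3 ship[1->2]=2 ship[0->1]=1 prod=2 -> [15 1 3]
Step 8: demand=3,sold=3 ship[1->2]=1 ship[0->1]=1 prod=2 -> [16 1 1]
Step 9: demand=3,sold=1 ship[1->2]=1 ship[0->1]=1 prod=2 -> [17 1 1]
Step 10: demand=3,sold=1 ship[1->2]=1 ship[0->1]=1 prod=2 -> [18 1 1]
Step 11: demand=3,sold=1 ship[1->2]=1 ship[0->1]=1 prod=2 -> [19 1 1]
Step 12: demand=3,sold=1 ship[1->2]=1 ship[0->1]=1 prod=2 -> [20 1 1]
First stockout at step 9

9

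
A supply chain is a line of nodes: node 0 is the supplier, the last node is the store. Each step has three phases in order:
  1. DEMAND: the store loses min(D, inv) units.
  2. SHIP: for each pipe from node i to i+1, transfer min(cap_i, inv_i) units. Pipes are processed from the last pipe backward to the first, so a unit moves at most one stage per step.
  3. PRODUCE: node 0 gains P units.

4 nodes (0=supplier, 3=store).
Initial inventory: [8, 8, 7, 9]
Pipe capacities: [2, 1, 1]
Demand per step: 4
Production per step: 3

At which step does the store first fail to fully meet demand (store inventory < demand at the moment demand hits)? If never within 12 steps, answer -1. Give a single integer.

Step 1: demand=4,sold=4 ship[2->3]=1 ship[1->2]=1 ship[0->1]=2 prod=3 -> [9 9 7 6]
Step 2: demand=4,sold=4 ship[2->3]=1 ship[1->2]=1 ship[0->1]=2 prod=3 -> [10 10 7 3]
Step 3: demand=4,sold=3 ship[2->3]=1 ship[1->2]=1 ship[0->1]=2 prod=3 -> [11 11 7 1]
Step 4: demand=4,sold=1 ship[2->3]=1 ship[1->2]=1 ship[0->1]=2 prod=3 -> [12 12 7 1]
Step 5: demand=4,sold=1 ship[2->3]=1 ship[1->2]=1 ship[0->1]=2 prod=3 -> [13 13 7 1]
Step 6: demand=4,sold=1 ship[2->3]=1 ship[1->2]=1 ship[0->1]=2 prod=3 -> [14 14 7 1]
Step 7: demand=4,sold=1 ship[2->3]=1 ship[1->2]=1 ship[0->1]=2 prod=3 -> [15 15 7 1]
Step 8: demand=4,sold=1 ship[2->3]=1 ship[1->2]=1 ship[0->1]=2 prod=3 -> [16 16 7 1]
Step 9: demand=4,sold=1 ship[2->3]=1 ship[1->2]=1 ship[0->1]=2 prod=3 -> [17 17 7 1]
Step 10: demand=4,sold=1 ship[2->3]=1 ship[1->2]=1 ship[0->1]=2 prod=3 -> [18 18 7 1]
Step 11: demand=4,sold=1 ship[2->3]=1 ship[1->2]=1 ship[0->1]=2 prod=3 -> [19 19 7 1]
Step 12: demand=4,sold=1 ship[2->3]=1 ship[1->2]=1 ship[0->1]=2 prod=3 -> [20 20 7 1]
First stockout at step 3

3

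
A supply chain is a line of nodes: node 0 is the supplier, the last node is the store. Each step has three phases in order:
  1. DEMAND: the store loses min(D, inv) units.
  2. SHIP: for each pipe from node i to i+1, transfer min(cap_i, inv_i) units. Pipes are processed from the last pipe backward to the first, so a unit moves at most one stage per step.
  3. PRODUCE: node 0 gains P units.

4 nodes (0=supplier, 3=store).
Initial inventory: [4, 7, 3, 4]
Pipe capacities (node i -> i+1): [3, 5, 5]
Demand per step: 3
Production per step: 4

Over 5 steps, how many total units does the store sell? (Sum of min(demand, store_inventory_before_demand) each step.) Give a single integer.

Answer: 15

Derivation:
Step 1: sold=3 (running total=3) -> [5 5 5 4]
Step 2: sold=3 (running total=6) -> [6 3 5 6]
Step 3: sold=3 (running total=9) -> [7 3 3 8]
Step 4: sold=3 (running total=12) -> [8 3 3 8]
Step 5: sold=3 (running total=15) -> [9 3 3 8]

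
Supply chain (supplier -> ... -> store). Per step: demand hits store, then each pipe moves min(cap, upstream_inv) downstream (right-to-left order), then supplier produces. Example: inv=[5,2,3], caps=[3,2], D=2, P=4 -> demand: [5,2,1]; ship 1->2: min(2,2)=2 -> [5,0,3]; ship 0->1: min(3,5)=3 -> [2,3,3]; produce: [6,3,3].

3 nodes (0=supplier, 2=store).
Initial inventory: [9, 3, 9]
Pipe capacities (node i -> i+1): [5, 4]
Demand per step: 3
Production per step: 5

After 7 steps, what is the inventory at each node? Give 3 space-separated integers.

Step 1: demand=3,sold=3 ship[1->2]=3 ship[0->1]=5 prod=5 -> inv=[9 5 9]
Step 2: demand=3,sold=3 ship[1->2]=4 ship[0->1]=5 prod=5 -> inv=[9 6 10]
Step 3: demand=3,sold=3 ship[1->2]=4 ship[0->1]=5 prod=5 -> inv=[9 7 11]
Step 4: demand=3,sold=3 ship[1->2]=4 ship[0->1]=5 prod=5 -> inv=[9 8 12]
Step 5: demand=3,sold=3 ship[1->2]=4 ship[0->1]=5 prod=5 -> inv=[9 9 13]
Step 6: demand=3,sold=3 ship[1->2]=4 ship[0->1]=5 prod=5 -> inv=[9 10 14]
Step 7: demand=3,sold=3 ship[1->2]=4 ship[0->1]=5 prod=5 -> inv=[9 11 15]

9 11 15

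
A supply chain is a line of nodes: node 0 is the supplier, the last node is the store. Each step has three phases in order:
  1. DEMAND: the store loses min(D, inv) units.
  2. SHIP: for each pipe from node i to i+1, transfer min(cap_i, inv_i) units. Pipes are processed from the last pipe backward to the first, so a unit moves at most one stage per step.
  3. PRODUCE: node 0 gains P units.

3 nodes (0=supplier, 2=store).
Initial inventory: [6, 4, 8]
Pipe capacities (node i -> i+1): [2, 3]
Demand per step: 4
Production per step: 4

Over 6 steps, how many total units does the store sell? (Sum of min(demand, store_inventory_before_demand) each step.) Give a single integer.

Answer: 20

Derivation:
Step 1: sold=4 (running total=4) -> [8 3 7]
Step 2: sold=4 (running total=8) -> [10 2 6]
Step 3: sold=4 (running total=12) -> [12 2 4]
Step 4: sold=4 (running total=16) -> [14 2 2]
Step 5: sold=2 (running total=18) -> [16 2 2]
Step 6: sold=2 (running total=20) -> [18 2 2]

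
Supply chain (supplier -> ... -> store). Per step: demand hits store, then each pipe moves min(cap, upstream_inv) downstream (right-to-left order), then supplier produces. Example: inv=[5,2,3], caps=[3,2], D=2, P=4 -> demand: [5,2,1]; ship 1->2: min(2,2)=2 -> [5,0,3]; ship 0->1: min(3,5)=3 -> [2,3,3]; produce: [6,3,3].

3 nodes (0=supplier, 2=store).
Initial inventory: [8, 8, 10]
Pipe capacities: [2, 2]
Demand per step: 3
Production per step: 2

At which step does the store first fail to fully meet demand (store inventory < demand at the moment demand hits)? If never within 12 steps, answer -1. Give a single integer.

Step 1: demand=3,sold=3 ship[1->2]=2 ship[0->1]=2 prod=2 -> [8 8 9]
Step 2: demand=3,sold=3 ship[1->2]=2 ship[0->1]=2 prod=2 -> [8 8 8]
Step 3: demand=3,sold=3 ship[1->2]=2 ship[0->1]=2 prod=2 -> [8 8 7]
Step 4: demand=3,sold=3 ship[1->2]=2 ship[0->1]=2 prod=2 -> [8 8 6]
Step 5: demand=3,sold=3 ship[1->2]=2 ship[0->1]=2 prod=2 -> [8 8 5]
Step 6: demand=3,sold=3 ship[1->2]=2 ship[0->1]=2 prod=2 -> [8 8 4]
Step 7: demand=3,sold=3 ship[1->2]=2 ship[0->1]=2 prod=2 -> [8 8 3]
Step 8: demand=3,sold=3 ship[1->2]=2 ship[0->1]=2 prod=2 -> [8 8 2]
Step 9: demand=3,sold=2 ship[1->2]=2 ship[0->1]=2 prod=2 -> [8 8 2]
Step 10: demand=3,sold=2 ship[1->2]=2 ship[0->1]=2 prod=2 -> [8 8 2]
Step 11: demand=3,sold=2 ship[1->2]=2 ship[0->1]=2 prod=2 -> [8 8 2]
Step 12: demand=3,sold=2 ship[1->2]=2 ship[0->1]=2 prod=2 -> [8 8 2]
First stockout at step 9

9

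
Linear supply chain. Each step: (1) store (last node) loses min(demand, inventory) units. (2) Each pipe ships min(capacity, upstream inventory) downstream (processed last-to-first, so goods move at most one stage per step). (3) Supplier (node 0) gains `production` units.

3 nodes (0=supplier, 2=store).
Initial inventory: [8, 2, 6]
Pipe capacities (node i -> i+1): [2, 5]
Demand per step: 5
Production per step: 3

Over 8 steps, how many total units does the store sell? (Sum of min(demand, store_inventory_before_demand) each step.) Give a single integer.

Step 1: sold=5 (running total=5) -> [9 2 3]
Step 2: sold=3 (running total=8) -> [10 2 2]
Step 3: sold=2 (running total=10) -> [11 2 2]
Step 4: sold=2 (running total=12) -> [12 2 2]
Step 5: sold=2 (running total=14) -> [13 2 2]
Step 6: sold=2 (running total=16) -> [14 2 2]
Step 7: sold=2 (running total=18) -> [15 2 2]
Step 8: sold=2 (running total=20) -> [16 2 2]

Answer: 20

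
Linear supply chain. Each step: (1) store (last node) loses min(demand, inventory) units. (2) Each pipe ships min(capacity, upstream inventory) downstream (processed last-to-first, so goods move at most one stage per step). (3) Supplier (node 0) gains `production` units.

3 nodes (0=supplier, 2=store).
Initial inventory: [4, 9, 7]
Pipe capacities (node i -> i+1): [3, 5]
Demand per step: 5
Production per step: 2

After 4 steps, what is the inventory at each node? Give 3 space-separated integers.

Step 1: demand=5,sold=5 ship[1->2]=5 ship[0->1]=3 prod=2 -> inv=[3 7 7]
Step 2: demand=5,sold=5 ship[1->2]=5 ship[0->1]=3 prod=2 -> inv=[2 5 7]
Step 3: demand=5,sold=5 ship[1->2]=5 ship[0->1]=2 prod=2 -> inv=[2 2 7]
Step 4: demand=5,sold=5 ship[1->2]=2 ship[0->1]=2 prod=2 -> inv=[2 2 4]

2 2 4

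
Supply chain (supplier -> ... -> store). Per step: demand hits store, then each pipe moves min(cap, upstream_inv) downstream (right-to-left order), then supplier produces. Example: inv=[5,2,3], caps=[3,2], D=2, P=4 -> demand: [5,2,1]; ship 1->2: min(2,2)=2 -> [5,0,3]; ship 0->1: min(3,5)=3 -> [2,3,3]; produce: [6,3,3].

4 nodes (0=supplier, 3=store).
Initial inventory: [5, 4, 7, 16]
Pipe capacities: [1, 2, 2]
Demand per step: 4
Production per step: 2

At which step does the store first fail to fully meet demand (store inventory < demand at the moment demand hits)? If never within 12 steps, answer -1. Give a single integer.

Step 1: demand=4,sold=4 ship[2->3]=2 ship[1->2]=2 ship[0->1]=1 prod=2 -> [6 3 7 14]
Step 2: demand=4,sold=4 ship[2->3]=2 ship[1->2]=2 ship[0->1]=1 prod=2 -> [7 2 7 12]
Step 3: demand=4,sold=4 ship[2->3]=2 ship[1->2]=2 ship[0->1]=1 prod=2 -> [8 1 7 10]
Step 4: demand=4,sold=4 ship[2->3]=2 ship[1->2]=1 ship[0->1]=1 prod=2 -> [9 1 6 8]
Step 5: demand=4,sold=4 ship[2->3]=2 ship[1->2]=1 ship[0->1]=1 prod=2 -> [10 1 5 6]
Step 6: demand=4,sold=4 ship[2->3]=2 ship[1->2]=1 ship[0->1]=1 prod=2 -> [11 1 4 4]
Step 7: demand=4,sold=4 ship[2->3]=2 ship[1->2]=1 ship[0->1]=1 prod=2 -> [12 1 3 2]
Step 8: demand=4,sold=2 ship[2->3]=2 ship[1->2]=1 ship[0->1]=1 prod=2 -> [13 1 2 2]
Step 9: demand=4,sold=2 ship[2->3]=2 ship[1->2]=1 ship[0->1]=1 prod=2 -> [14 1 1 2]
Step 10: demand=4,sold=2 ship[2->3]=1 ship[1->2]=1 ship[0->1]=1 prod=2 -> [15 1 1 1]
Step 11: demand=4,sold=1 ship[2->3]=1 ship[1->2]=1 ship[0->1]=1 prod=2 -> [16 1 1 1]
Step 12: demand=4,sold=1 ship[2->3]=1 ship[1->2]=1 ship[0->1]=1 prod=2 -> [17 1 1 1]
First stockout at step 8

8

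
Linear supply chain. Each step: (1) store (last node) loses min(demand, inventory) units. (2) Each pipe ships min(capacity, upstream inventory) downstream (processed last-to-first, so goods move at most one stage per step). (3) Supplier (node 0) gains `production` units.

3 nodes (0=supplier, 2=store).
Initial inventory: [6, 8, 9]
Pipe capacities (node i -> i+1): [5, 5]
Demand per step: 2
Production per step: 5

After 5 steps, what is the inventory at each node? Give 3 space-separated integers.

Step 1: demand=2,sold=2 ship[1->2]=5 ship[0->1]=5 prod=5 -> inv=[6 8 12]
Step 2: demand=2,sold=2 ship[1->2]=5 ship[0->1]=5 prod=5 -> inv=[6 8 15]
Step 3: demand=2,sold=2 ship[1->2]=5 ship[0->1]=5 prod=5 -> inv=[6 8 18]
Step 4: demand=2,sold=2 ship[1->2]=5 ship[0->1]=5 prod=5 -> inv=[6 8 21]
Step 5: demand=2,sold=2 ship[1->2]=5 ship[0->1]=5 prod=5 -> inv=[6 8 24]

6 8 24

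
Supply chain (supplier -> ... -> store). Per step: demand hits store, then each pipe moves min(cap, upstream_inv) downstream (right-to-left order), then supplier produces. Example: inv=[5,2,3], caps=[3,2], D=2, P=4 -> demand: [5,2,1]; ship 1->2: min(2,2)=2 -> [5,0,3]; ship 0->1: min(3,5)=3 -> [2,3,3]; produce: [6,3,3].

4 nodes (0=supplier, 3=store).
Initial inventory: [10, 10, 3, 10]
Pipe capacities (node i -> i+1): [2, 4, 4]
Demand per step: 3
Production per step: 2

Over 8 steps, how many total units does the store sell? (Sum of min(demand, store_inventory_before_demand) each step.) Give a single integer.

Step 1: sold=3 (running total=3) -> [10 8 4 10]
Step 2: sold=3 (running total=6) -> [10 6 4 11]
Step 3: sold=3 (running total=9) -> [10 4 4 12]
Step 4: sold=3 (running total=12) -> [10 2 4 13]
Step 5: sold=3 (running total=15) -> [10 2 2 14]
Step 6: sold=3 (running total=18) -> [10 2 2 13]
Step 7: sold=3 (running total=21) -> [10 2 2 12]
Step 8: sold=3 (running total=24) -> [10 2 2 11]

Answer: 24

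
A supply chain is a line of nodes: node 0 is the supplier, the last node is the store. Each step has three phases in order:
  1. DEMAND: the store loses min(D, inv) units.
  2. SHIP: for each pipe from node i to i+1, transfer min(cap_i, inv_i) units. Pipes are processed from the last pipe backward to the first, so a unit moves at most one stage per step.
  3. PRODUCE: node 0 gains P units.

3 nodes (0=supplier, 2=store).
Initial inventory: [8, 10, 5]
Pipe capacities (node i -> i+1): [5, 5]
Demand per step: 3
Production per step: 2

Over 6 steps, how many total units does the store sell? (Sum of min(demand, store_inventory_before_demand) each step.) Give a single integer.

Step 1: sold=3 (running total=3) -> [5 10 7]
Step 2: sold=3 (running total=6) -> [2 10 9]
Step 3: sold=3 (running total=9) -> [2 7 11]
Step 4: sold=3 (running total=12) -> [2 4 13]
Step 5: sold=3 (running total=15) -> [2 2 14]
Step 6: sold=3 (running total=18) -> [2 2 13]

Answer: 18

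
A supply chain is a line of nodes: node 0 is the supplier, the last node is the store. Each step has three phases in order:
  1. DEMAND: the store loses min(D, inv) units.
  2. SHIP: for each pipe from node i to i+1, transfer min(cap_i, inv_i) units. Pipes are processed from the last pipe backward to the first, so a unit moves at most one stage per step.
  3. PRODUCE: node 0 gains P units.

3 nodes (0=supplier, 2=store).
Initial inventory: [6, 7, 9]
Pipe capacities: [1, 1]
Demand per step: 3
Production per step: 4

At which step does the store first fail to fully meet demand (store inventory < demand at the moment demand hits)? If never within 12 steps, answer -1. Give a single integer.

Step 1: demand=3,sold=3 ship[1->2]=1 ship[0->1]=1 prod=4 -> [9 7 7]
Step 2: demand=3,sold=3 ship[1->2]=1 ship[0->1]=1 prod=4 -> [12 7 5]
Step 3: demand=3,sold=3 ship[1->2]=1 ship[0->1]=1 prod=4 -> [15 7 3]
Step 4: demand=3,sold=3 ship[1->2]=1 ship[0->1]=1 prod=4 -> [18 7 1]
Step 5: demand=3,sold=1 ship[1->2]=1 ship[0->1]=1 prod=4 -> [21 7 1]
Step 6: demand=3,sold=1 ship[1->2]=1 ship[0->1]=1 prod=4 -> [24 7 1]
Step 7: demand=3,sold=1 ship[1->2]=1 ship[0->1]=1 prod=4 -> [27 7 1]
Step 8: demand=3,sold=1 ship[1->2]=1 ship[0->1]=1 prod=4 -> [30 7 1]
Step 9: demand=3,sold=1 ship[1->2]=1 ship[0->1]=1 prod=4 -> [33 7 1]
Step 10: demand=3,sold=1 ship[1->2]=1 ship[0->1]=1 prod=4 -> [36 7 1]
Step 11: demand=3,sold=1 ship[1->2]=1 ship[0->1]=1 prod=4 -> [39 7 1]
Step 12: demand=3,sold=1 ship[1->2]=1 ship[0->1]=1 prod=4 -> [42 7 1]
First stockout at step 5

5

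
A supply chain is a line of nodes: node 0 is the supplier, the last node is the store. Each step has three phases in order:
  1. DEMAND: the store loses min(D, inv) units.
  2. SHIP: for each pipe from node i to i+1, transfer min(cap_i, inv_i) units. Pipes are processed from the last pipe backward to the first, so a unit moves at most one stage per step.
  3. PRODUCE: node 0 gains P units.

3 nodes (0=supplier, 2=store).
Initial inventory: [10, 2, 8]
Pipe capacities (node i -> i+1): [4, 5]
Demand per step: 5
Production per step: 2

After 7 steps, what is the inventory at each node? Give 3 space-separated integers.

Step 1: demand=5,sold=5 ship[1->2]=2 ship[0->1]=4 prod=2 -> inv=[8 4 5]
Step 2: demand=5,sold=5 ship[1->2]=4 ship[0->1]=4 prod=2 -> inv=[6 4 4]
Step 3: demand=5,sold=4 ship[1->2]=4 ship[0->1]=4 prod=2 -> inv=[4 4 4]
Step 4: demand=5,sold=4 ship[1->2]=4 ship[0->1]=4 prod=2 -> inv=[2 4 4]
Step 5: demand=5,sold=4 ship[1->2]=4 ship[0->1]=2 prod=2 -> inv=[2 2 4]
Step 6: demand=5,sold=4 ship[1->2]=2 ship[0->1]=2 prod=2 -> inv=[2 2 2]
Step 7: demand=5,sold=2 ship[1->2]=2 ship[0->1]=2 prod=2 -> inv=[2 2 2]

2 2 2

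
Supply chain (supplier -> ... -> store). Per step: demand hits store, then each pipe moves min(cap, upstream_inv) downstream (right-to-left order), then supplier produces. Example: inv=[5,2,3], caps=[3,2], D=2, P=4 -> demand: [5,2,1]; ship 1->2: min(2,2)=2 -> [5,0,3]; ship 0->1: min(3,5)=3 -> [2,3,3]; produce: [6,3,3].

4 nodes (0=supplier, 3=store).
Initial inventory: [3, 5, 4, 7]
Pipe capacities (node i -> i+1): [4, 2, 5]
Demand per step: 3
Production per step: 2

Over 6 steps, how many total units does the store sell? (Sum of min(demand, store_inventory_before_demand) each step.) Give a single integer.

Step 1: sold=3 (running total=3) -> [2 6 2 8]
Step 2: sold=3 (running total=6) -> [2 6 2 7]
Step 3: sold=3 (running total=9) -> [2 6 2 6]
Step 4: sold=3 (running total=12) -> [2 6 2 5]
Step 5: sold=3 (running total=15) -> [2 6 2 4]
Step 6: sold=3 (running total=18) -> [2 6 2 3]

Answer: 18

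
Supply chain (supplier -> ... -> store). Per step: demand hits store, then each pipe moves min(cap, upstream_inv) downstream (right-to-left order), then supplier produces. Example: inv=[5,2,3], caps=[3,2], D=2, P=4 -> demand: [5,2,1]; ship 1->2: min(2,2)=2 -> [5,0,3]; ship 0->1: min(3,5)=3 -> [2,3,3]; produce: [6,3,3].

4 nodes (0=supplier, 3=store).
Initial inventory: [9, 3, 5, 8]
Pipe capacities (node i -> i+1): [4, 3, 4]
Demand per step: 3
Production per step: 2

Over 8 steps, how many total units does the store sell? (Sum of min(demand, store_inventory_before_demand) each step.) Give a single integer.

Answer: 24

Derivation:
Step 1: sold=3 (running total=3) -> [7 4 4 9]
Step 2: sold=3 (running total=6) -> [5 5 3 10]
Step 3: sold=3 (running total=9) -> [3 6 3 10]
Step 4: sold=3 (running total=12) -> [2 6 3 10]
Step 5: sold=3 (running total=15) -> [2 5 3 10]
Step 6: sold=3 (running total=18) -> [2 4 3 10]
Step 7: sold=3 (running total=21) -> [2 3 3 10]
Step 8: sold=3 (running total=24) -> [2 2 3 10]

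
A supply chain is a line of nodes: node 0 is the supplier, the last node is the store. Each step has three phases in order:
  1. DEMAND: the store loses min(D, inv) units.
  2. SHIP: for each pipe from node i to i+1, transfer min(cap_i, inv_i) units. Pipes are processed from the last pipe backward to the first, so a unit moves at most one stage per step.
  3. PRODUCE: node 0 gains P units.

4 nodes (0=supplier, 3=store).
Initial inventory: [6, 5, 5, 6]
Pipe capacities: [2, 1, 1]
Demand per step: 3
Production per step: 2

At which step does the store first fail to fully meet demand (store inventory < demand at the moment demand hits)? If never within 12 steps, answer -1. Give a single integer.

Step 1: demand=3,sold=3 ship[2->3]=1 ship[1->2]=1 ship[0->1]=2 prod=2 -> [6 6 5 4]
Step 2: demand=3,sold=3 ship[2->3]=1 ship[1->2]=1 ship[0->1]=2 prod=2 -> [6 7 5 2]
Step 3: demand=3,sold=2 ship[2->3]=1 ship[1->2]=1 ship[0->1]=2 prod=2 -> [6 8 5 1]
Step 4: demand=3,sold=1 ship[2->3]=1 ship[1->2]=1 ship[0->1]=2 prod=2 -> [6 9 5 1]
Step 5: demand=3,sold=1 ship[2->3]=1 ship[1->2]=1 ship[0->1]=2 prod=2 -> [6 10 5 1]
Step 6: demand=3,sold=1 ship[2->3]=1 ship[1->2]=1 ship[0->1]=2 prod=2 -> [6 11 5 1]
Step 7: demand=3,sold=1 ship[2->3]=1 ship[1->2]=1 ship[0->1]=2 prod=2 -> [6 12 5 1]
Step 8: demand=3,sold=1 ship[2->3]=1 ship[1->2]=1 ship[0->1]=2 prod=2 -> [6 13 5 1]
Step 9: demand=3,sold=1 ship[2->3]=1 ship[1->2]=1 ship[0->1]=2 prod=2 -> [6 14 5 1]
Step 10: demand=3,sold=1 ship[2->3]=1 ship[1->2]=1 ship[0->1]=2 prod=2 -> [6 15 5 1]
Step 11: demand=3,sold=1 ship[2->3]=1 ship[1->2]=1 ship[0->1]=2 prod=2 -> [6 16 5 1]
Step 12: demand=3,sold=1 ship[2->3]=1 ship[1->2]=1 ship[0->1]=2 prod=2 -> [6 17 5 1]
First stockout at step 3

3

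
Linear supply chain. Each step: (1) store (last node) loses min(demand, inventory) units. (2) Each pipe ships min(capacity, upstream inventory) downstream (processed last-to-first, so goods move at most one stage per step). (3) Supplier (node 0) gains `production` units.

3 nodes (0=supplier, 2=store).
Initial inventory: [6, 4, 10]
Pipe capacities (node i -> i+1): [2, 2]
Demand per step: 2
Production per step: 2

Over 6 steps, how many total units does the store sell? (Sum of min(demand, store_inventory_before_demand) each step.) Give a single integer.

Answer: 12

Derivation:
Step 1: sold=2 (running total=2) -> [6 4 10]
Step 2: sold=2 (running total=4) -> [6 4 10]
Step 3: sold=2 (running total=6) -> [6 4 10]
Step 4: sold=2 (running total=8) -> [6 4 10]
Step 5: sold=2 (running total=10) -> [6 4 10]
Step 6: sold=2 (running total=12) -> [6 4 10]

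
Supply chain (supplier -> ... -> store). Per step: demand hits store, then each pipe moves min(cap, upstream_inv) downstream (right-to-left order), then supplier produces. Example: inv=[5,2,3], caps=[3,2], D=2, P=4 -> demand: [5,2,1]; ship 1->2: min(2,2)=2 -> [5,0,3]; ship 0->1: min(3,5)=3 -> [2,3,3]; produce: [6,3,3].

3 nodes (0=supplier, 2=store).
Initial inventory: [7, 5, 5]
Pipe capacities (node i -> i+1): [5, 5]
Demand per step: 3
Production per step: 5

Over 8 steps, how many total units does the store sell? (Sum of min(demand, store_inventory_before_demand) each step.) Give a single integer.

Step 1: sold=3 (running total=3) -> [7 5 7]
Step 2: sold=3 (running total=6) -> [7 5 9]
Step 3: sold=3 (running total=9) -> [7 5 11]
Step 4: sold=3 (running total=12) -> [7 5 13]
Step 5: sold=3 (running total=15) -> [7 5 15]
Step 6: sold=3 (running total=18) -> [7 5 17]
Step 7: sold=3 (running total=21) -> [7 5 19]
Step 8: sold=3 (running total=24) -> [7 5 21]

Answer: 24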